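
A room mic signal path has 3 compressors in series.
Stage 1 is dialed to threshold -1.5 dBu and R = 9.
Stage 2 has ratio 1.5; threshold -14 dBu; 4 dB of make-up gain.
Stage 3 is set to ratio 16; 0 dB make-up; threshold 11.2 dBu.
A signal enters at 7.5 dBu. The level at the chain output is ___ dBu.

Stage 1: overshoot 9 dB → 9/9 = 1 dB → -0.5 dBu.
Stage 2: overshoot 13.5 dB → 13.5/1.5 = 9 dB → -5 dBu; +4 dB make-up → -1 dBu.
Stage 3: -1 dBu is at or below the 11.2 dBu threshold — no compression; output -1 dBu.

-1 dBu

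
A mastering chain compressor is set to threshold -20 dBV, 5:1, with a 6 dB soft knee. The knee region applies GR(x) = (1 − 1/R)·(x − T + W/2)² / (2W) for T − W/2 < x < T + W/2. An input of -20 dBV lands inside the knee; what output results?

-20.6 dBV

x − T + W/2 = -20 − (-20) + 3 = 3.
GR = (1 − 1/5) × 3² / 12 = 0.8 × 9 / 12 = 0.6 dB.
Output = -20 − 0.6 = -20.6 dBV.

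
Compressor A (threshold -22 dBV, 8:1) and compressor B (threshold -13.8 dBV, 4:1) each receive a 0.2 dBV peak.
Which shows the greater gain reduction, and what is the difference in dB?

A, by 8.925 dB

A: 22.2 dB over, compressed to 2.775 dB over, so 19.425 dB of GR.
B: 14 dB over, compressed to 3.5 dB over, so 10.5 dB of GR.
A applies 8.925 dB more gain reduction.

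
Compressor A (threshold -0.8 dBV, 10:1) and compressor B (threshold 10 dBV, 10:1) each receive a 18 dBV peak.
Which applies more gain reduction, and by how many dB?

A, by 9.72 dB

A: GR = 18.8 − 18.8/10 = 16.92 dB.
B: GR = 8 − 8/10 = 7.2 dB.
A applies 9.72 dB more gain reduction.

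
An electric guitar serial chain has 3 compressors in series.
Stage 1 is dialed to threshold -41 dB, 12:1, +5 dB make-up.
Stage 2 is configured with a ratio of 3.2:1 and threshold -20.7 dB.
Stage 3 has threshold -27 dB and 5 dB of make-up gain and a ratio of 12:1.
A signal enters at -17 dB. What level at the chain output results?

-29 dB

Stage 1: -17 dB is 24 dB over -41 dB; at 12:1 that becomes 2 dB over, giving -39 dB; +5 dB make-up → -34 dB.
Stage 2: below threshold (-34 ≤ -20.7); passes unchanged; output -34 dB.
Stage 3: below threshold (-34 ≤ -27); passes unchanged; make-up brings it to -29 dB.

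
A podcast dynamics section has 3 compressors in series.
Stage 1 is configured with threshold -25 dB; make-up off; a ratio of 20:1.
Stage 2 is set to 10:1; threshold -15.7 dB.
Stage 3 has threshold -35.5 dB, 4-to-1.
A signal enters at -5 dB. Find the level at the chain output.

Stage 1: -5 dB is 20 dB over -25 dB; at 20:1 that becomes 1 dB over, giving -24 dB.
Stage 2: -24 dB ≤ -15.7 dB, so stage 2 doesn't engage; output -24 dB.
Stage 3: 11.5 dB above -35.5 dB, reduced 4:1 to 2.875 dB above → -32.625 dB.

-32.625 dB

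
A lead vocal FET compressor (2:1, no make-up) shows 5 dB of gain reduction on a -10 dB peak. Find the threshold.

Input is 10 dB above T (since output overshoot × R = input overshoot: (-15 − T)·2 = -10 − T gives T = -20 dB).
Check: -20 + (-10 − (-20))/2 = -20 + 5 = -15 dB. ✓

-20 dB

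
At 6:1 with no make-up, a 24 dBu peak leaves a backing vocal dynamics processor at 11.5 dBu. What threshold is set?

9 dBu

Let T be the threshold. Output overshoot = (input overshoot)/R, so 11.5 − T = (24 − T)/6.
6·(11.5 − T) = 24 − T → 5·T = 69 − 24 = 45.
T = 45/5 = 9 dBu.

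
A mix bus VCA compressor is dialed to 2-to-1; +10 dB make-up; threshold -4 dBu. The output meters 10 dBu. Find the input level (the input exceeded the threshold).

4 dBu

Before make-up, the level was 10 − 10 = 0 dBu.
That's 4 dB above the -4 dBu threshold.
Undo the ratio: input overshoot = 4 × 2 = 8 dB, giving input = 4 dBu.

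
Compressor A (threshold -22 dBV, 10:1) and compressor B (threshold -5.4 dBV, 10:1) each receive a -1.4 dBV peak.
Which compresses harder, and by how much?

A: overshoot 20.6 dB → output overshoot 2.06 dB → GR 18.54 dB.
B: overshoot 4 dB → output overshoot 0.4 dB → GR 3.6 dB.
A reduces 14.94 dB more.

A, by 14.94 dB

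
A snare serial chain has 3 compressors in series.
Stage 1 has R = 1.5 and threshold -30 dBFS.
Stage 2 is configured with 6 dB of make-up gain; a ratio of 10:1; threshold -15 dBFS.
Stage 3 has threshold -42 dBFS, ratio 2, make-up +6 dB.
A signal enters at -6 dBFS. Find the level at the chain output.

-19.45 dBFS

Stage 1: 24 dB above -30 dBFS, reduced 1.5:1 to 16 dB above → -14 dBFS.
Stage 2: -14 dBFS is 1 dB over -15 dBFS; at 10:1 that becomes 0.1 dB over, giving -14.9 dBFS; +6 dB make-up → -8.9 dBFS.
Stage 3: overshoot 33.1 dB → 33.1/2 = 16.55 dB → -25.45 dBFS; +6 dB make-up → -19.45 dBFS.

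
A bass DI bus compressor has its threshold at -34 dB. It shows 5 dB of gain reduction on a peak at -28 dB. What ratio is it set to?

Input overshoot = -28 − (-34) = 6 dB.
Output overshoot = 6 − 5 = 1 dB.
Ratio = input overshoot / output overshoot = 6 / 1 = 6.

6:1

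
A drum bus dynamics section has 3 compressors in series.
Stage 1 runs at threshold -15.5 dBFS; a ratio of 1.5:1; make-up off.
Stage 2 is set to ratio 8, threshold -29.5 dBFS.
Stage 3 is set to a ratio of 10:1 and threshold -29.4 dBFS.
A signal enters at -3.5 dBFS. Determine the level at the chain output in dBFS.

-29.135 dBFS

Stage 1: overshoot 12 dB → 12/1.5 = 8 dB → -7.5 dBFS.
Stage 2: 22 dB above -29.5 dBFS, reduced 8:1 to 2.75 dB above → -26.75 dBFS.
Stage 3: -26.75 dBFS is 2.65 dB over -29.4 dBFS; at 10:1 that becomes 0.265 dB over, giving -29.135 dBFS.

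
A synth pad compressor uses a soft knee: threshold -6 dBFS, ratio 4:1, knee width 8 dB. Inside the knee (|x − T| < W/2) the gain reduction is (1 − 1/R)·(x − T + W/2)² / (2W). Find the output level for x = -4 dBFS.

x − T + W/2 = -4 − (-6) + 4 = 6.
GR = (1 − 1/4) × 6² / 16 = 0.75 × 36 / 16 = 1.6875 dB.
Output = -4 − 1.6875 = -5.6875 dBFS.

-5.6875 dBFS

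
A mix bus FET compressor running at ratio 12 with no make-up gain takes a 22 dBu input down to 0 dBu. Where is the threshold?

Input is 24 dB above T (since output overshoot × R = input overshoot: (0 − T)·12 = 22 − T gives T = -2 dBu).
Check: -2 + (22 − (-2))/12 = -2 + 2 = 0 dBu. ✓

-2 dBu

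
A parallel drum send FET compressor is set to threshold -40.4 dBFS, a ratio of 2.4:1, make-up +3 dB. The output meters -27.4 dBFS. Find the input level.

Remove make-up: -27.4 − 3 = -30.4 dBFS.
The compressed level sits -30.4 − (-40.4) = 10 dB over threshold.
Input overshoot = R × output overshoot = 24 dB → input = -40.4 + 24 = -16.4 dBFS.

-16.4 dBFS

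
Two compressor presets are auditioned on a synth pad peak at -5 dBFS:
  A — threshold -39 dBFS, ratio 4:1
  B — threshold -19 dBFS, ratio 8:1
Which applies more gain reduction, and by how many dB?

A: overshoot 34 dB → output overshoot 8.5 dB → GR 25.5 dB.
B: overshoot 14 dB → output overshoot 1.75 dB → GR 12.25 dB.
Difference: 13.25 dB in favour of A.

A, by 13.25 dB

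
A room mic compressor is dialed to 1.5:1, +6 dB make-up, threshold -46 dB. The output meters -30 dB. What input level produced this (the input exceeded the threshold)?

-31 dB

Before make-up, the level was -30 − 6 = -36 dB.
That's 10 dB above the -46 dB threshold.
Before 1.5:1 compression the overshoot was 10 × 1.5 = 15 dB, so input = -46 + 15 = -31 dB.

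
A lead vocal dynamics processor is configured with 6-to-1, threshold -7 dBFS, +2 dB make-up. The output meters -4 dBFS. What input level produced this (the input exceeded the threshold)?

-1 dBFS

Remove make-up: -4 − 2 = -6 dBFS.
The compressed level sits -6 − (-7) = 1 dB over threshold.
Input overshoot = R × output overshoot = 6 dB → input = -7 + 6 = -1 dBFS.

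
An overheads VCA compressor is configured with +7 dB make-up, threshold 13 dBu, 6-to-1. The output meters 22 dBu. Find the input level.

25 dBu

Stripping the +7 dB make-up gives 15 dBu at the gain stage.
That's 2 dB above the 13 dBu threshold.
Input overshoot = R × output overshoot = 12 dB → input = 13 + 12 = 25 dBu.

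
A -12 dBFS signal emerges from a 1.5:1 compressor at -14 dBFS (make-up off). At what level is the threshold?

Input is 6 dB above T (since output overshoot × R = input overshoot: (-14 − T)·1.5 = -12 − T gives T = -18 dBFS).
Check: -18 + (-12 − (-18))/1.5 = -18 + 4 = -14 dBFS. ✓

-18 dBFS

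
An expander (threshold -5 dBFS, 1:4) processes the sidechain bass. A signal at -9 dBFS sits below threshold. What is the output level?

Below threshold, a 1:4 expander applies gain = (4−1)×(T − x) of attenuation.
(4−1) × 4 = 12 dB, so output = -9 − 12 = -21 dBFS.

-21 dBFS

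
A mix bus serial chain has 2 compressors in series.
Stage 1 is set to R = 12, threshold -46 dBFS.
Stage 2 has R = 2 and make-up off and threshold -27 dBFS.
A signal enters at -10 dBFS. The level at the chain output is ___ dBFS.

Stage 1: overshoot 36 dB → 36/12 = 3 dB → -43 dBFS.
Stage 2: -43 dBFS is at or below the -27 dBFS threshold — no compression; output -43 dBFS.

-43 dBFS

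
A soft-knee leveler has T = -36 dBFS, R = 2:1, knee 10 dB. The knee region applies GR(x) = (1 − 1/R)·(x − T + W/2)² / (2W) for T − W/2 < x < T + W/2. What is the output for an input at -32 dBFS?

-34.025 dBFS

x − T + W/2 = -32 − (-36) + 5 = 9.
GR = (1 − 1/2) × 9² / 20 = 0.5 × 81 / 20 = 2.025 dB.
Output = -32 − 2.025 = -34.025 dBFS.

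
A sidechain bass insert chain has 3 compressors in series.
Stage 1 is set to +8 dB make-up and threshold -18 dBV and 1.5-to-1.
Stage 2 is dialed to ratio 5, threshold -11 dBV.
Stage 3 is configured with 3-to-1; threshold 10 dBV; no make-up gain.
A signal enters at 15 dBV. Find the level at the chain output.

-6.4 dBV

Stage 1: overshoot 33 dB → 33/1.5 = 22 dB → 4 dBV; +8 dB make-up → 12 dBV.
Stage 2: 23 dB above -11 dBV, reduced 5:1 to 4.6 dB above → -6.4 dBV.
Stage 3: -6.4 dBV is at or below the 10 dBV threshold — no compression; output -6.4 dBV.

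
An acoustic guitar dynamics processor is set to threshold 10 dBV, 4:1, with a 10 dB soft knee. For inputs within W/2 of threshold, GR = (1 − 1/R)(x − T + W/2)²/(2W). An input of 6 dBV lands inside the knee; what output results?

x − T + W/2 = 6 − 10 + 5 = 1.
GR = (1 − 1/4) × 1² / 20 = 0.75 × 1 / 20 = 0.0375 dB.
Output = 6 − 0.0375 = 5.9625 dBV.

5.9625 dBV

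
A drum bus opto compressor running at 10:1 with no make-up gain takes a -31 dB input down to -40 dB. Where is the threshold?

Input is 10 dB above T (since output overshoot × R = input overshoot: (-40 − T)·10 = -31 − T gives T = -41 dB).
Check: -41 + (-31 − (-41))/10 = -41 + 1 = -40 dB. ✓

-41 dB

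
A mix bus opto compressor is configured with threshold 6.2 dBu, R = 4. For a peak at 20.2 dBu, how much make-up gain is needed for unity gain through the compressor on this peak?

Overshoot 14 dB → 14/4 = 3.5 dB after compression, so the compressed level is 6.2 + 3.5 = 9.7 dBu.
Make-up = target − compressed = 20.2 − 9.7 = 10.5 dB.

10.5 dB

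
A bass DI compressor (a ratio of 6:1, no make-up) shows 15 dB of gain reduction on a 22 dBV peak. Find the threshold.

Gain reduction = 22 − 7 = 15 dB; output overshoot = GR / (R − 1) = 15 / 5 = 3 dB.
Threshold = output − output overshoot = 7 − 3 = 4 dBV.

4 dBV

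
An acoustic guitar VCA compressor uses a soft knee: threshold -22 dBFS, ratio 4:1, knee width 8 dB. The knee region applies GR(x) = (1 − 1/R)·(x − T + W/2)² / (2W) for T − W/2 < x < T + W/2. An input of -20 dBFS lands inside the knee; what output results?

x − T + W/2 = -20 − (-22) + 4 = 6.
GR = (1 − 1/4) × 6² / 16 = 0.75 × 36 / 16 = 1.6875 dB.
Output = -20 − 1.6875 = -21.6875 dBFS.

-21.6875 dBFS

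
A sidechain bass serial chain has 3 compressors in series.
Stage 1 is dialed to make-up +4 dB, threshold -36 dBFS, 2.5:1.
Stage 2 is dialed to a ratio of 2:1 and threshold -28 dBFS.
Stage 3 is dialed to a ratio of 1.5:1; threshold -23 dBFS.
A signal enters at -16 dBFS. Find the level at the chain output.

-26 dBFS

Stage 1: -16 dBFS is 20 dB over -36 dBFS; at 2.5:1 that becomes 8 dB over, giving -28 dBFS; +4 dB make-up → -24 dBFS.
Stage 2: 4 dB above -28 dBFS, reduced 2:1 to 2 dB above → -26 dBFS.
Stage 3: -26 dBFS ≤ -23 dBFS, so stage 3 doesn't engage; output -26 dBFS.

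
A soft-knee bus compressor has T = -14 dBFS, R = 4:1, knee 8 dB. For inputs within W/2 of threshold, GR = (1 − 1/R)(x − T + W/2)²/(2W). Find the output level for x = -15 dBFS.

-15.421875 dBFS

x − T + W/2 = -15 − (-14) + 4 = 3.
GR = (1 − 1/4) × 3² / 16 = 0.75 × 9 / 16 = 0.421875 dB.
Output = -15 − 0.421875 = -15.421875 dBFS.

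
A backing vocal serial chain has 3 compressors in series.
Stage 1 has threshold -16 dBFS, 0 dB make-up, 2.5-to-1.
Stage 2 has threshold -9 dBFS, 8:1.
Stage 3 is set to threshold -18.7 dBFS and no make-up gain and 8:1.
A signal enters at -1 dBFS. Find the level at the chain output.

Stage 1: -1 dBFS is 15 dB over -16 dBFS; at 2.5:1 that becomes 6 dB over, giving -10 dBFS.
Stage 2: -10 dBFS ≤ -9 dBFS, so stage 2 doesn't engage; output -10 dBFS.
Stage 3: -10 dBFS is 8.7 dB over -18.7 dBFS; at 8:1 that becomes 1.0875 dB over, giving -17.6125 dBFS.

-17.6125 dBFS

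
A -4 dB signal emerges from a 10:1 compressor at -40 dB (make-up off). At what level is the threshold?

-44 dB

Let T be the threshold. Output overshoot = (input overshoot)/R, so -40 − T = (-4 − T)/10.
10·(-40 − T) = -4 − T → 9·T = -400 − (-4) = -396.
T = -396/9 = -44 dB.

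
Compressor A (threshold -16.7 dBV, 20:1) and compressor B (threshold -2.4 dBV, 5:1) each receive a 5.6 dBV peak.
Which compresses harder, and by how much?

A, by 14.785 dB

A: overshoot 22.3 dB → output overshoot 1.115 dB → GR 21.185 dB.
B: overshoot 8 dB → output overshoot 1.6 dB → GR 6.4 dB.
A reduces 14.785 dB more.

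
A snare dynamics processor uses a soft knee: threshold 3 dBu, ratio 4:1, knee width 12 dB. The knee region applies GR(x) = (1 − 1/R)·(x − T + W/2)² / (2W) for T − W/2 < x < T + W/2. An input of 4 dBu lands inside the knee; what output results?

2.46875 dBu

x − T + W/2 = 4 − 3 + 6 = 7.
GR = (1 − 1/4) × 7² / 24 = 0.75 × 49 / 24 = 1.53125 dB.
Output = 4 − 1.53125 = 2.46875 dBu.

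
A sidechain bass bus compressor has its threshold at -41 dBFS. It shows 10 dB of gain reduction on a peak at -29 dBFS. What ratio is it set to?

Input overshoot = -29 − (-41) = 12 dB.
Output overshoot = 12 − 10 = 2 dB.
Ratio = input overshoot / output overshoot = 12 / 2 = 6.

6:1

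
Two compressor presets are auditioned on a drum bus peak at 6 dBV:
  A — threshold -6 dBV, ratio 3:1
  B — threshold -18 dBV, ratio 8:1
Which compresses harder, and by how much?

B, by 13 dB

A: 12 dB over, compressed to 4 dB over, so 8 dB of GR.
B: 24 dB over, compressed to 3 dB over, so 21 dB of GR.
Difference: 13 dB in favour of B.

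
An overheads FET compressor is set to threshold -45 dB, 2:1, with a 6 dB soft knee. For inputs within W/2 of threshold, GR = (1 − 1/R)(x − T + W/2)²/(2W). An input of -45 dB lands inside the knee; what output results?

x − T + W/2 = -45 − (-45) + 3 = 3.
GR = (1 − 1/2) × 3² / 12 = 0.5 × 9 / 12 = 0.375 dB.
Output = -45 − 0.375 = -45.375 dB.

-45.375 dB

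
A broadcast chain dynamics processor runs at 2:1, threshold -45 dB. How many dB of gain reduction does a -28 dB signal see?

8.5 dB

The signal is 17 dB above threshold.
A 2:1 ratio leaves 8.5 dB of that excess.
So the signal is attenuated by 17 − 8.5 = 8.5 dB.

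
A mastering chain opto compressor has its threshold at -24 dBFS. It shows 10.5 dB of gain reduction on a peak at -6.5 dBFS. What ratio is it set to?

Input overshoot = -6.5 − (-24) = 17.5 dB.
Output overshoot = 17.5 − 10.5 = 7 dB.
Ratio = input overshoot / output overshoot = 17.5 / 7 = 2.5.

2.5:1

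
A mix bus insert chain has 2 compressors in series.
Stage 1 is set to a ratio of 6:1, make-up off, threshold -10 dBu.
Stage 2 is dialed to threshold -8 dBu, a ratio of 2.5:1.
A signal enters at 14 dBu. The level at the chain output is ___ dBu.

Stage 1: 24 dB above -10 dBu, reduced 6:1 to 4 dB above → -6 dBu.
Stage 2: -6 dBu is 2 dB over -8 dBu; at 2.5:1 that becomes 0.8 dB over, giving -7.2 dBu.

-7.2 dBu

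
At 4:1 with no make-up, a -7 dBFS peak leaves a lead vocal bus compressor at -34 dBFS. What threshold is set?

-43 dBFS

Input is 36 dB above T (since output overshoot × R = input overshoot: (-34 − T)·4 = -7 − T gives T = -43 dBFS).
Check: -43 + (-7 − (-43))/4 = -43 + 9 = -34 dBFS. ✓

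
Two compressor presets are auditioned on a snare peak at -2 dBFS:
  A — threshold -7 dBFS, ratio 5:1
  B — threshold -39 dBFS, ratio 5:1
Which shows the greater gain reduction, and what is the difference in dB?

B, by 25.6 dB

A: 5 dB over, compressed to 1 dB over, so 4 dB of GR.
B: 37 dB over, compressed to 7.4 dB over, so 29.6 dB of GR.
Difference: 25.6 dB in favour of B.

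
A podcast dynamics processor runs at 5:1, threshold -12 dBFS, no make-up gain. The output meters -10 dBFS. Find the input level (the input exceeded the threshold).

-2 dBFS

That's 2 dB above the -12 dBFS threshold.
Before 5:1 compression the overshoot was 2 × 5 = 10 dB, so input = -12 + 10 = -2 dBFS.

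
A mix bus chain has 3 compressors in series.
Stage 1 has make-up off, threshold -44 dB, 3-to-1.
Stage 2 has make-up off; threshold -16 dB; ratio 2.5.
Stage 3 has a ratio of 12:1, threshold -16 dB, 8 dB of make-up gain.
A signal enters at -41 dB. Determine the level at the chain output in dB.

Stage 1: 3 dB above -44 dB, reduced 3:1 to 1 dB above → -43 dB.
Stage 2: below threshold (-43 ≤ -16); passes unchanged; output -43 dB.
Stage 3: below threshold (-43 ≤ -16); passes unchanged; make-up brings it to -35 dB.

-35 dB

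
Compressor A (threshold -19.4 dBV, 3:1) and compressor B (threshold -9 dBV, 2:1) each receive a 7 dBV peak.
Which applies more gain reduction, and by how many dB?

A: 26.4 dB over, compressed to 8.8 dB over, so 17.6 dB of GR.
B: 16 dB over, compressed to 8 dB over, so 8 dB of GR.
A reduces 9.6 dB more.

A, by 9.6 dB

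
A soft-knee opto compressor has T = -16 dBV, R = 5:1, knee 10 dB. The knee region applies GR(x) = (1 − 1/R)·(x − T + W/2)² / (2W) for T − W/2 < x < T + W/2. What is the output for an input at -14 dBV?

-15.96 dBV

x − T + W/2 = -14 − (-16) + 5 = 7.
GR = (1 − 1/5) × 7² / 20 = 0.8 × 49 / 20 = 1.96 dB.
Output = -14 − 1.96 = -15.96 dBV.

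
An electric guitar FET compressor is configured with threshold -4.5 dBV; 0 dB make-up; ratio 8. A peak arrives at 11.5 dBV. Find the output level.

-2.5 dBV

11.5 dBV sits 16 dB over threshold.
8:1 compression reduces that to 16/8 = 2 dB over.
That puts the output at -2.5 dBV.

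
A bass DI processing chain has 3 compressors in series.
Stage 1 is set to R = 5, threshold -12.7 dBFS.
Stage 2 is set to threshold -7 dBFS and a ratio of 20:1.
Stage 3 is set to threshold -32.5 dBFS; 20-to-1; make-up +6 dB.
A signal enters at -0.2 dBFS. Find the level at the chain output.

-25.385 dBFS

Stage 1: 12.5 dB above -12.7 dBFS, reduced 5:1 to 2.5 dB above → -10.2 dBFS.
Stage 2: -10.2 dBFS is at or below the -7 dBFS threshold — no compression; output -10.2 dBFS.
Stage 3: 22.3 dB above -32.5 dBFS, reduced 20:1 to 1.115 dB above → -31.385 dBFS; +6 dB make-up → -25.385 dBFS.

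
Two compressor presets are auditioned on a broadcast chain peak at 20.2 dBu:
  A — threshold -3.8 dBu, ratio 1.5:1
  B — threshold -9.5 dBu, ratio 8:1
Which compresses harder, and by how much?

B, by 17.9875 dB

A: GR = 24 − 24/1.5 = 8 dB.
B: GR = 29.7 − 29.7/8 = 25.9875 dB.
B applies 17.9875 dB more gain reduction.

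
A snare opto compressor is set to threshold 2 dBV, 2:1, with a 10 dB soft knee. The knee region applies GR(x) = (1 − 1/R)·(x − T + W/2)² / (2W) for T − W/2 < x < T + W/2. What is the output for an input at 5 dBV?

3.4 dBV

x − T + W/2 = 5 − 2 + 5 = 8.
GR = (1 − 1/2) × 8² / 20 = 0.5 × 64 / 20 = 1.6 dB.
Output = 5 − 1.6 = 3.4 dBV.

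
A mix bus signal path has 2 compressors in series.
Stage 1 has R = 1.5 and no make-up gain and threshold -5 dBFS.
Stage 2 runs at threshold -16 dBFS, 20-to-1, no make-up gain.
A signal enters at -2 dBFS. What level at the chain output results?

Stage 1: overshoot 3 dB → 3/1.5 = 2 dB → -3 dBFS.
Stage 2: -3 dBFS is 13 dB over -16 dBFS; at 20:1 that becomes 0.65 dB over, giving -15.35 dBFS.

-15.35 dBFS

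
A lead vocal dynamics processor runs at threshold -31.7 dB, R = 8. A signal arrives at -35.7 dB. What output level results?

-35.7 dB

-35.7 dB is 4 dB below the -31.7 dB threshold, so no gain reduction is applied.
Output = input = -35.7 dB.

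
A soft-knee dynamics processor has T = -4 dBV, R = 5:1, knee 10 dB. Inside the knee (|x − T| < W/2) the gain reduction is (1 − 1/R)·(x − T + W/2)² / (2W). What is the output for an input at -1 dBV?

-3.56 dBV

x − T + W/2 = -1 − (-4) + 5 = 8.
GR = (1 − 1/5) × 8² / 20 = 0.8 × 64 / 20 = 2.56 dB.
Output = -1 − 2.56 = -3.56 dBV.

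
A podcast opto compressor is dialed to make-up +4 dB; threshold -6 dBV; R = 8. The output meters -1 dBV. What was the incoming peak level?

Remove make-up: -1 − 4 = -5 dBV.
That's 1 dB above the -6 dBV threshold.
Input overshoot = R × output overshoot = 8 dB → input = -6 + 8 = 2 dBV.

2 dBV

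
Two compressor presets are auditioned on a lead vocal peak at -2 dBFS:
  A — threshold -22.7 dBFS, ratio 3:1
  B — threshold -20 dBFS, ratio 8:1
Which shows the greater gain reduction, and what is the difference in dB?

A: overshoot 20.7 dB → output overshoot 6.9 dB → GR 13.8 dB.
B: overshoot 18 dB → output overshoot 2.25 dB → GR 15.75 dB.
B applies 1.95 dB more gain reduction.

B, by 1.95 dB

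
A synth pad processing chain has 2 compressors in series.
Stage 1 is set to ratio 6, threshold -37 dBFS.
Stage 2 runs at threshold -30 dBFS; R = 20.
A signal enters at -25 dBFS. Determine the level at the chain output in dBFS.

Stage 1: overshoot 12 dB → 12/6 = 2 dB → -35 dBFS.
Stage 2: -35 dBFS ≤ -30 dBFS, so stage 2 doesn't engage; output -35 dBFS.

-35 dBFS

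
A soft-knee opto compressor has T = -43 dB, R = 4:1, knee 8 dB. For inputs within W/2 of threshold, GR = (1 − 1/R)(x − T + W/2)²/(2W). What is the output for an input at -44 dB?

-44.421875 dB

x − T + W/2 = -44 − (-43) + 4 = 3.
GR = (1 − 1/4) × 3² / 16 = 0.75 × 9 / 16 = 0.421875 dB.
Output = -44 − 0.421875 = -44.421875 dB.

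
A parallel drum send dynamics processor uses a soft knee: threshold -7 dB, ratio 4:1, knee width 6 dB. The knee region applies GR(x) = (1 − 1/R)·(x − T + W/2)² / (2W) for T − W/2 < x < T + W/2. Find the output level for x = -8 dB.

-8.25 dB

x − T + W/2 = -8 − (-7) + 3 = 2.
GR = (1 − 1/4) × 2² / 12 = 0.75 × 4 / 12 = 0.25 dB.
Output = -8 − 0.25 = -8.25 dB.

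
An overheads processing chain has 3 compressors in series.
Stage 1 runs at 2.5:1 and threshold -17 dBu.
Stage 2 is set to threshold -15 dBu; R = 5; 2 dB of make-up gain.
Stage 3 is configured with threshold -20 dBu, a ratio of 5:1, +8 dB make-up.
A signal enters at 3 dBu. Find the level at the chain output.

Stage 1: 20 dB above -17 dBu, reduced 2.5:1 to 8 dB above → -9 dBu.
Stage 2: 6 dB above -15 dBu, reduced 5:1 to 1.2 dB above → -13.8 dBu; +2 dB make-up → -11.8 dBu.
Stage 3: -11.8 dBu is 8.2 dB over -20 dBu; at 5:1 that becomes 1.64 dB over, giving -18.36 dBu; +8 dB make-up → -10.36 dBu.

-10.36 dBu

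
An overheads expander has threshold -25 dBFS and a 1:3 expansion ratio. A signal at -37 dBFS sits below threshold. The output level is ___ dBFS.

-61 dBFS

Undershoot = (-25) − (-37) = 12 dB.
At 1:3, that expands to 36 dB under threshold.
Output = -25 − 36 = -61 dBFS.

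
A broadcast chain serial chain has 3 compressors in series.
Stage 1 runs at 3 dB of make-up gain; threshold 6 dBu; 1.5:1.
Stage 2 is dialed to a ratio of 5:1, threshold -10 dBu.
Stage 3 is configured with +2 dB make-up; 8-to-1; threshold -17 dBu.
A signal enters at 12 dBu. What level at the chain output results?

-13.55 dBu

Stage 1: 12 dBu is 6 dB over 6 dBu; at 1.5:1 that becomes 4 dB over, giving 10 dBu; +3 dB make-up → 13 dBu.
Stage 2: overshoot 23 dB → 23/5 = 4.6 dB → -5.4 dBu.
Stage 3: -5.4 dBu is 11.6 dB over -17 dBu; at 8:1 that becomes 1.45 dB over, giving -15.55 dBu; +2 dB make-up → -13.55 dBu.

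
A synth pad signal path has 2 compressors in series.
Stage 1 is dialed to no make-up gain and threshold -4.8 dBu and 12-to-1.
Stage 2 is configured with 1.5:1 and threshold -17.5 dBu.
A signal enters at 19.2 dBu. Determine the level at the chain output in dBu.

Stage 1: 24 dB above -4.8 dBu, reduced 12:1 to 2 dB above → -2.8 dBu.
Stage 2: -2.8 dBu is 14.7 dB over -17.5 dBu; at 1.5:1 that becomes 9.8 dB over, giving -7.7 dBu.

-7.7 dBu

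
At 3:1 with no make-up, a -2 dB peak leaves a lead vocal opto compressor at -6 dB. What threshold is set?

Input is 6 dB above T (since output overshoot × R = input overshoot: (-6 − T)·3 = -2 − T gives T = -8 dB).
Check: -8 + (-2 − (-8))/3 = -8 + 2 = -6 dB. ✓

-8 dB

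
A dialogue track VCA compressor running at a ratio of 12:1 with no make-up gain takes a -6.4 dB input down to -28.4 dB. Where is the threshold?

-30.4 dB

Gain reduction = -6.4 − (-28.4) = 22 dB; output overshoot = GR / (R − 1) = 22 / 11 = 2 dB.
Threshold = output − output overshoot = -28.4 − 2 = -30.4 dB.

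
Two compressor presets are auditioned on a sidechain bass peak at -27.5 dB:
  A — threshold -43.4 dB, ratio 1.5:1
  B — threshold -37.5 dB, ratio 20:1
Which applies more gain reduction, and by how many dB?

B, by 4.2 dB

A: GR = 15.9 − 15.9/1.5 = 5.3 dB.
B: GR = 10 − 10/20 = 9.5 dB.
B reduces 4.2 dB more.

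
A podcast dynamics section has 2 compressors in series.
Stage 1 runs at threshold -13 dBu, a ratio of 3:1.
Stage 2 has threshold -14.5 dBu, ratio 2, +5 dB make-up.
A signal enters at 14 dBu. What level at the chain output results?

-4.25 dBu

Stage 1: 27 dB above -13 dBu, reduced 3:1 to 9 dB above → -4 dBu.
Stage 2: 10.5 dB above -14.5 dBu, reduced 2:1 to 5.25 dB above → -9.25 dBu; +5 dB make-up → -4.25 dBu.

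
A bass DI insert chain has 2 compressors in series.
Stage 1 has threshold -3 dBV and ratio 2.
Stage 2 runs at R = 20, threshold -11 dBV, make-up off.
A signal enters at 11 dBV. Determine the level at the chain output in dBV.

-10.25 dBV

Stage 1: 14 dB above -3 dBV, reduced 2:1 to 7 dB above → 4 dBV.
Stage 2: 15 dB above -11 dBV, reduced 20:1 to 0.75 dB above → -10.25 dBV.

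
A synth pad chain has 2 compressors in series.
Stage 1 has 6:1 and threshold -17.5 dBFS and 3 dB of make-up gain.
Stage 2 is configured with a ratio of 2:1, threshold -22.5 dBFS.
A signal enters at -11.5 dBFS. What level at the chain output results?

-18 dBFS

Stage 1: 6 dB above -17.5 dBFS, reduced 6:1 to 1 dB above → -16.5 dBFS; +3 dB make-up → -13.5 dBFS.
Stage 2: 9 dB above -22.5 dBFS, reduced 2:1 to 4.5 dB above → -18 dBFS.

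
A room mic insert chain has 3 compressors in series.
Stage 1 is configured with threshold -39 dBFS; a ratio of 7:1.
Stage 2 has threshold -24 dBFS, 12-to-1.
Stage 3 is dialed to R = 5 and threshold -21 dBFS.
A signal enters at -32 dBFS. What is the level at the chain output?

-38 dBFS

Stage 1: 7 dB above -39 dBFS, reduced 7:1 to 1 dB above → -38 dBFS.
Stage 2: -38 dBFS ≤ -24 dBFS, so stage 2 doesn't engage; output -38 dBFS.
Stage 3: below threshold (-38 ≤ -21); passes unchanged; output -38 dBFS.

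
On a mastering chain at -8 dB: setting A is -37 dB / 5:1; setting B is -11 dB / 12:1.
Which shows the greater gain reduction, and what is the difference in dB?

A, by 20.45 dB

A: GR = 29 − 29/5 = 23.2 dB.
B: GR = 3 − 3/12 = 2.75 dB.
A reduces 20.45 dB more.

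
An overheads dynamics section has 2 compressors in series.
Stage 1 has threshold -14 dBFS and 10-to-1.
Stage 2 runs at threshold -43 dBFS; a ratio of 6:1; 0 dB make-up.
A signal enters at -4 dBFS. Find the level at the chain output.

-38 dBFS

Stage 1: 10 dB above -14 dBFS, reduced 10:1 to 1 dB above → -13 dBFS.
Stage 2: overshoot 30 dB → 30/6 = 5 dB → -38 dBFS.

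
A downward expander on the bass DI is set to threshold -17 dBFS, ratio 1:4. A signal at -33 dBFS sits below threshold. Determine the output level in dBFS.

Below threshold, a 1:4 expander applies gain = (4−1)×(T − x) of attenuation.
(4−1) × 16 = 48 dB, so output = -33 − 48 = -81 dBFS.

-81 dBFS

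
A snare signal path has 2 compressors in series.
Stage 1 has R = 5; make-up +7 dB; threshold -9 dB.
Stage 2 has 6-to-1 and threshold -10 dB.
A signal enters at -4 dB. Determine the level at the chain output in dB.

-8.5 dB

Stage 1: overshoot 5 dB → 5/5 = 1 dB → -8 dB; +7 dB make-up → -1 dB.
Stage 2: -1 dB is 9 dB over -10 dB; at 6:1 that becomes 1.5 dB over, giving -8.5 dB.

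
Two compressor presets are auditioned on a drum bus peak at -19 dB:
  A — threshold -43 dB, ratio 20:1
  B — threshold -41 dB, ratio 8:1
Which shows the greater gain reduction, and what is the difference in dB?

A: 24 dB over, compressed to 1.2 dB over, so 22.8 dB of GR.
B: 22 dB over, compressed to 2.75 dB over, so 19.25 dB of GR.
Difference: 3.55 dB in favour of A.

A, by 3.55 dB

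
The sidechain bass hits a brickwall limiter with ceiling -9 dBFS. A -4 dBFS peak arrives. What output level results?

At ∞:1, everything above -9 dBFS is held at the ceiling.

-9 dBFS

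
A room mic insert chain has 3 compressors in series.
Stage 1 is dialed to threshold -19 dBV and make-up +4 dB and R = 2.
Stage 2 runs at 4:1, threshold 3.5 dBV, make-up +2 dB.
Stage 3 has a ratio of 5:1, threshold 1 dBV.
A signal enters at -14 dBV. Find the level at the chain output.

Stage 1: 5 dB above -19 dBV, reduced 2:1 to 2.5 dB above → -16.5 dBV; +4 dB make-up → -12.5 dBV.
Stage 2: -12.5 dBV is at or below the 3.5 dBV threshold — no compression; make-up brings it to -10.5 dBV.
Stage 3: -10.5 dBV is at or below the 1 dBV threshold — no compression; output -10.5 dBV.

-10.5 dBV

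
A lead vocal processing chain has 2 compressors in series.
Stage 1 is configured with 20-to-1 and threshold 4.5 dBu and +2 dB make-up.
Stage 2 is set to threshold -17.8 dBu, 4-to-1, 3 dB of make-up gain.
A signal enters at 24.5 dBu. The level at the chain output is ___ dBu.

Stage 1: 24.5 dBu is 20 dB over 4.5 dBu; at 20:1 that becomes 1 dB over, giving 5.5 dBu; +2 dB make-up → 7.5 dBu.
Stage 2: overshoot 25.3 dB → 25.3/4 = 6.325 dB → -11.475 dBu; +3 dB make-up → -8.475 dBu.

-8.475 dBu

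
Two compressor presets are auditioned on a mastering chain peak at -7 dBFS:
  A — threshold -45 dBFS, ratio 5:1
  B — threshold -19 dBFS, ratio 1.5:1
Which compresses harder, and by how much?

A: overshoot 38 dB → output overshoot 7.6 dB → GR 30.4 dB.
B: overshoot 12 dB → output overshoot 8 dB → GR 4 dB.
A reduces 26.4 dB more.

A, by 26.4 dB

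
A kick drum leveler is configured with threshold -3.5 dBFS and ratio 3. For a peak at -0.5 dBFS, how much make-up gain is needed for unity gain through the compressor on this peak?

2 dB

The peak compresses to -3.5 + 3/3 = -2.5 dBFS.
To reach -0.5 dBFS requires -0.5 − (-2.5) = 2 dB of make-up.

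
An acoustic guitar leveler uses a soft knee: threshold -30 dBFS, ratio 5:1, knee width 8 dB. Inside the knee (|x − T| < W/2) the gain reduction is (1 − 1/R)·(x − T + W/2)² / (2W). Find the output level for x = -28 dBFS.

-29.8 dBFS

x − T + W/2 = -28 − (-30) + 4 = 6.
GR = (1 − 1/5) × 6² / 16 = 0.8 × 36 / 16 = 1.8 dB.
Output = -28 − 1.8 = -29.8 dBFS.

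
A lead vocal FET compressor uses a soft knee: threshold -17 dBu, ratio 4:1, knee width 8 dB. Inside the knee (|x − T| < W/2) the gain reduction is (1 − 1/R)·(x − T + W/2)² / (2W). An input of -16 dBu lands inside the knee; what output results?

x − T + W/2 = -16 − (-17) + 4 = 5.
GR = (1 − 1/4) × 5² / 16 = 0.75 × 25 / 16 = 1.171875 dB.
Output = -16 − 1.171875 = -17.171875 dBu.

-17.171875 dBu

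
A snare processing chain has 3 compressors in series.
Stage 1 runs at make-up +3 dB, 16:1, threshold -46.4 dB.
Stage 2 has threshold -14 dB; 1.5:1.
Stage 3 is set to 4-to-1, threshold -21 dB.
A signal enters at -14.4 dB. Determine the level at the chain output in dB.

-41.4 dB

Stage 1: -14.4 dB is 32 dB over -46.4 dB; at 16:1 that becomes 2 dB over, giving -44.4 dB; +3 dB make-up → -41.4 dB.
Stage 2: -41.4 dB is at or below the -14 dB threshold — no compression; output -41.4 dB.
Stage 3: -41.4 dB ≤ -21 dB, so stage 3 doesn't engage; output -41.4 dB.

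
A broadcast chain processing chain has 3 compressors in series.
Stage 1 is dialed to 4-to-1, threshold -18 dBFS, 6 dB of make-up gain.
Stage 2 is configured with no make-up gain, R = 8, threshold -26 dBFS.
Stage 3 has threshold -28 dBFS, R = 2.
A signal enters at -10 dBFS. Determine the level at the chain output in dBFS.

Stage 1: -10 dBFS is 8 dB over -18 dBFS; at 4:1 that becomes 2 dB over, giving -16 dBFS; +6 dB make-up → -10 dBFS.
Stage 2: -10 dBFS is 16 dB over -26 dBFS; at 8:1 that becomes 2 dB over, giving -24 dBFS.
Stage 3: 4 dB above -28 dBFS, reduced 2:1 to 2 dB above → -26 dBFS.

-26 dBFS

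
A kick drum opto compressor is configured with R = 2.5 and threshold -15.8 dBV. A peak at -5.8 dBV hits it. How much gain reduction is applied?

6 dB

Overshoot = -5.8 − (-15.8) = 10 dB.
At 2.5:1, output sits 10/2.5 = 4 dB above threshold.
So the signal is attenuated by 10 − 4 = 6 dB.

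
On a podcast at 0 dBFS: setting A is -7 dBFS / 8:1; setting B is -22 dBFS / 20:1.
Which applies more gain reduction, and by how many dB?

A: GR = 7 − 7/8 = 6.125 dB.
B: GR = 22 − 22/20 = 20.9 dB.
B reduces 14.775 dB more.

B, by 14.775 dB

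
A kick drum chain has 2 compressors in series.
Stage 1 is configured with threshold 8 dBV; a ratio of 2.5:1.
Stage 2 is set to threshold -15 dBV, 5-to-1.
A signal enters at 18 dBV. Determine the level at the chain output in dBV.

Stage 1: 10 dB above 8 dBV, reduced 2.5:1 to 4 dB above → 12 dBV.
Stage 2: overshoot 27 dB → 27/5 = 5.4 dB → -9.6 dBV.

-9.6 dBV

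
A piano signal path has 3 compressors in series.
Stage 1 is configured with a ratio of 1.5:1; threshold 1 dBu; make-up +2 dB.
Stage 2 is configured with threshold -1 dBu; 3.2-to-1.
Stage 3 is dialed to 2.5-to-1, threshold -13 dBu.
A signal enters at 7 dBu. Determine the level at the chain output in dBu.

Stage 1: 7 dBu is 6 dB over 1 dBu; at 1.5:1 that becomes 4 dB over, giving 5 dBu; +2 dB make-up → 7 dBu.
Stage 2: 8 dB above -1 dBu, reduced 3.2:1 to 2.5 dB above → 1.5 dBu.
Stage 3: overshoot 14.5 dB → 14.5/2.5 = 5.8 dB → -7.2 dBu.

-7.2 dBu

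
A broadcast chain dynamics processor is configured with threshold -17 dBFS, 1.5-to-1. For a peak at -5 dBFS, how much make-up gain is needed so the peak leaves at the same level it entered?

Without make-up, output = threshold + overshoot/1.5 = -17 + 8 = -9 dBFS.
Gap to target: 4 dB.

4 dB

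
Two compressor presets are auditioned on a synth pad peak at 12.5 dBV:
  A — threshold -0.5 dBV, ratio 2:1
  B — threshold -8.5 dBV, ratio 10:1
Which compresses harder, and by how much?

A: overshoot 13 dB → output overshoot 6.5 dB → GR 6.5 dB.
B: overshoot 21 dB → output overshoot 2.1 dB → GR 18.9 dB.
Difference: 12.4 dB in favour of B.

B, by 12.4 dB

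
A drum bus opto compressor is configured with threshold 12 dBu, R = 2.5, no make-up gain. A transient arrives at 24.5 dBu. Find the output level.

24.5 dBu sits 12.5 dB over threshold.
At 2.5:1 the overshoot is divided by 2.5, leaving 5 dB above threshold.
So the level is 12 + 5 = 17 dBu.

17 dBu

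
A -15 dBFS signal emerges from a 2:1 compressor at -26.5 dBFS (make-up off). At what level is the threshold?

Let T be the threshold. Output overshoot = (input overshoot)/R, so -26.5 − T = (-15 − T)/2.
2·(-26.5 − T) = -15 − T → 1·T = -53 − (-15) = -38.
T = -38/1 = -38 dBFS.

-38 dBFS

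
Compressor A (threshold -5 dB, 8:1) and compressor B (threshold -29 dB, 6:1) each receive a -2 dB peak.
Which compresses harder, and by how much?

A: 3 dB over, compressed to 0.375 dB over, so 2.625 dB of GR.
B: 27 dB over, compressed to 4.5 dB over, so 22.5 dB of GR.
Difference: 19.875 dB in favour of B.

B, by 19.875 dB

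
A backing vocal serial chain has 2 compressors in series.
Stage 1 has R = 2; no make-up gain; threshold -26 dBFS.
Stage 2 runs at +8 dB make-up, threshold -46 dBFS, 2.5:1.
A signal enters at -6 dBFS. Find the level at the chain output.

Stage 1: -6 dBFS is 20 dB over -26 dBFS; at 2:1 that becomes 10 dB over, giving -16 dBFS.
Stage 2: overshoot 30 dB → 30/2.5 = 12 dB → -34 dBFS; +8 dB make-up → -26 dBFS.

-26 dBFS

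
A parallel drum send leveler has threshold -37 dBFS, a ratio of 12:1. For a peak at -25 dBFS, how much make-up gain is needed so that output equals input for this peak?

11 dB

Overshoot 12 dB → 12/12 = 1 dB after compression, so the compressed level is -37 + 1 = -36 dBFS.
Make-up = target − compressed = -25 − (-36) = 11 dB.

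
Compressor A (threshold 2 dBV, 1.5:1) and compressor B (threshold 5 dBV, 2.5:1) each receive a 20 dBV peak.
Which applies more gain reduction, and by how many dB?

B, by 3 dB

A: overshoot 18 dB → output overshoot 12 dB → GR 6 dB.
B: overshoot 15 dB → output overshoot 6 dB → GR 9 dB.
B applies 3 dB more gain reduction.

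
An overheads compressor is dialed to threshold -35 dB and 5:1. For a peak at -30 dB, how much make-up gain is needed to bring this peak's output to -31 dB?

The peak compresses to -35 + 5/5 = -34 dB.
To reach -31 dB requires -31 − (-34) = 3 dB of make-up.

3 dB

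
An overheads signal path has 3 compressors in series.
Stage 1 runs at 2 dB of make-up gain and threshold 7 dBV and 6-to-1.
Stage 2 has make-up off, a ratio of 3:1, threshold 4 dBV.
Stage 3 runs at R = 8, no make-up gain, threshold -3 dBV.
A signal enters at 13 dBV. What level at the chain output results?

Stage 1: 6 dB above 7 dBV, reduced 6:1 to 1 dB above → 8 dBV; +2 dB make-up → 10 dBV.
Stage 2: 6 dB above 4 dBV, reduced 3:1 to 2 dB above → 6 dBV.
Stage 3: 9 dB above -3 dBV, reduced 8:1 to 1.125 dB above → -1.875 dBV.

-1.875 dBV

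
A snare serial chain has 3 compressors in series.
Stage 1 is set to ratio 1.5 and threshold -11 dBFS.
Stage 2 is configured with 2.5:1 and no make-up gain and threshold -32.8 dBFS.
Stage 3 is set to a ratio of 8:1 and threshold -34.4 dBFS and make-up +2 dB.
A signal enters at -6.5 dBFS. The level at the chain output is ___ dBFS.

Stage 1: 4.5 dB above -11 dBFS, reduced 1.5:1 to 3 dB above → -8 dBFS.
Stage 2: 24.8 dB above -32.8 dBFS, reduced 2.5:1 to 9.92 dB above → -22.88 dBFS.
Stage 3: -22.88 dBFS is 11.52 dB over -34.4 dBFS; at 8:1 that becomes 1.44 dB over, giving -32.96 dBFS; +2 dB make-up → -30.96 dBFS.

-30.96 dBFS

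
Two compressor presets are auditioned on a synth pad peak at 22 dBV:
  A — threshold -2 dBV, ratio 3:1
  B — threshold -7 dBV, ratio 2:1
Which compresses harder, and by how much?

A: 24 dB over, compressed to 8 dB over, so 16 dB of GR.
B: 29 dB over, compressed to 14.5 dB over, so 14.5 dB of GR.
A applies 1.5 dB more gain reduction.

A, by 1.5 dB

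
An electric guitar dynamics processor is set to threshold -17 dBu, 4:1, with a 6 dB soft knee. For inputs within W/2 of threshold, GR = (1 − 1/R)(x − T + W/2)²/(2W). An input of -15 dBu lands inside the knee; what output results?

-16.5625 dBu

x − T + W/2 = -15 − (-17) + 3 = 5.
GR = (1 − 1/4) × 5² / 12 = 0.75 × 25 / 12 = 1.5625 dB.
Output = -15 − 1.5625 = -16.5625 dBu.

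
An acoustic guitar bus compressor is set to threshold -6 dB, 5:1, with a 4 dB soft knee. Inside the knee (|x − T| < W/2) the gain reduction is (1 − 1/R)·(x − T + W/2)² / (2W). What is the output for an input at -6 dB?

x − T + W/2 = -6 − (-6) + 2 = 2.
GR = (1 − 1/5) × 2² / 8 = 0.8 × 4 / 8 = 0.4 dB.
Output = -6 − 0.4 = -6.4 dB.

-6.4 dB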